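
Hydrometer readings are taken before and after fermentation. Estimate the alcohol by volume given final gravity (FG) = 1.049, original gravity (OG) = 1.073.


ABV = (OG − FG) · 131.25
ABV = (1.073 − 1.049) · 131.25

3.1500 % ABV


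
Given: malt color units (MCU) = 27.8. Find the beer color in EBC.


SRM = 1.4922·MCU^0.6859;  EBC = SRM·1.97
SRM = 1.4922·27.8^0.6859 = 14.5981
EBC = 14.5981·1.97

28.7583 EBC


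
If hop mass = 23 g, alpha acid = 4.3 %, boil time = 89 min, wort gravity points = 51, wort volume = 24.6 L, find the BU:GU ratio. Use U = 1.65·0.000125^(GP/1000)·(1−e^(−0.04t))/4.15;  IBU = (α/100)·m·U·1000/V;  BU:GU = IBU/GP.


U = 1.65·0.000125^(51/1000)·(1−e^(−0.04·89))/4.15 = 0.2443
IBU = (4.3/100)·23·0.2443·1000/24.6 = 9.8200
BU:GU = 9.8200/51

0.1925


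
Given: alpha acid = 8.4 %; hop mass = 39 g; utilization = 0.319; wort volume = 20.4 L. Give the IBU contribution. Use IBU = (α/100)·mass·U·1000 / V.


IBU = (8.4/100)·39·0.319·1000 / 20.4

51.2276 IBU


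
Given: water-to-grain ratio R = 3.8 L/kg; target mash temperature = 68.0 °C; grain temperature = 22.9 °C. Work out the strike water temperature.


T_strike = (0.41/R)·(T_mash − T_grain) + T_mash
T_strike = (0.41/3.8)·(68.0 − 22.9) + 68.0

72.8661 °C


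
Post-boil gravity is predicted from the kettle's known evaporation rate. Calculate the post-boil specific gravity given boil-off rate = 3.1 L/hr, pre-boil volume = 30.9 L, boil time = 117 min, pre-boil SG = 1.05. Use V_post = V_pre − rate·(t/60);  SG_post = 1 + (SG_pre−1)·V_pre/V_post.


V_post = 30.9 − 3.1·(117/60) = 24.8550
SG_post = 1 + (1.05 − 1)·30.9/24.8550

1.0622


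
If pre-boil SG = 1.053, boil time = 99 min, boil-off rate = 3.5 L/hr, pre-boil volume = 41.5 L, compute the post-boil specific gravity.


V_post = V_pre − rate·(t/60);  SG_post = 1 + (SG_pre−1)·V_pre/V_post
V_post = 41.5 − 3.5·(99/60) = 35.7250
SG_post = 1 + (1.053 − 1)·41.5/35.7250

1.0616


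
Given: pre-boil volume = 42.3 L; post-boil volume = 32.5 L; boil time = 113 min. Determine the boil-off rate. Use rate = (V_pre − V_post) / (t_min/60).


rate = (42.3 − 32.5) / (113/60)

5.2035 L/hr


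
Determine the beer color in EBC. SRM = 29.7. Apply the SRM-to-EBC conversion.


EBC = SRM · 1.97
EBC = 29.7 · 1.97

58.5090 EBC


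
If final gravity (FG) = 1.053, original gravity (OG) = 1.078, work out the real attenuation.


AA = (OG−FG)/(OG−1)·100;  RA = AA·0.8192
AA = (1.078 − 1.053)/(1.078 − 1)·100 = 32.0513
RA = 32.0513·0.8192

26.2564 %


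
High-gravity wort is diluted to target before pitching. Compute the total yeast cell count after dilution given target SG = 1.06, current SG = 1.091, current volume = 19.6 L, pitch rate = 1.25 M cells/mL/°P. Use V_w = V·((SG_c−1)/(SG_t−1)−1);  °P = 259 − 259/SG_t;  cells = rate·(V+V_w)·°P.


V_w = 19.6·((1.091−1)/(1.06−1)−1) = 10.1267
V_final = 19.6 + 10.1267 = 29.7267
°P = 259 − 259/1.06 = 14.6604
cells = 1.25·29.7267·14.6604

544.7552 billion cells


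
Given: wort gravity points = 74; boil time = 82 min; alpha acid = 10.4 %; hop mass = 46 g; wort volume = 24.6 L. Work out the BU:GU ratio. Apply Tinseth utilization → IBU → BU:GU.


U = 1.65·0.000125^(GP/1000)·(1−e^(−0.04t))/4.15;  IBU = (α/100)·m·U·1000/V;  BU:GU = IBU/GP
U = 1.65·0.000125^(74/1000)·(1−e^(−0.04·82))/4.15 = 0.1968
IBU = (10.4/100)·46·0.1968·1000/24.6 = 38.2654
BU:GU = 38.2654/74

0.5171


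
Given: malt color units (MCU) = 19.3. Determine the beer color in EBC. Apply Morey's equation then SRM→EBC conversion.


SRM = 1.4922·MCU^0.6859;  EBC = SRM·1.97
SRM = 1.4922·19.3^0.6859 = 11.3656
EBC = 11.3656·1.97

22.3902 EBC


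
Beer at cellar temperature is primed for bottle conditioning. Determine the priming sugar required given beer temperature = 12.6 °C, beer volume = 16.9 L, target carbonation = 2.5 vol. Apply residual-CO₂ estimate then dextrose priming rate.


residual = 14.695·(0.01821 + 0.09011·e^(−0.04·T));  sugar = (target − residual)·4.0·V
residual = 14.695·(0.01821 + 0.09011·e^(−0.04·12.6)) = 1.0675
sugar = (2.5 − 1.0675)·4.0·16.9

96.8345 g


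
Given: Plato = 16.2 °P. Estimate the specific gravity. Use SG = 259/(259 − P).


SG = 259/(259 − 16.2)

1.0667


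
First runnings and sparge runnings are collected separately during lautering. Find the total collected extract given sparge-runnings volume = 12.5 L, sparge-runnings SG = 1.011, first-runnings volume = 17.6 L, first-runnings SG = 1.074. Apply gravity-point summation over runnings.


total = Σ (SG_i − 1)·1000·V_i
first = (1.074 − 1)·1000·17.6 = 1302.4000
sparge = (1.011 − 1)·1000·12.5 = 137.5000
total = 1302.4000 + 137.5000

1439.9000 gravity·L


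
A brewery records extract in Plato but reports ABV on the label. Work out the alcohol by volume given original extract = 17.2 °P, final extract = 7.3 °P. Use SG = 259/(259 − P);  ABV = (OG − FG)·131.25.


OG = 259/(259 − 17.2) = 1.0711
FG = 259/(259 − 7.3) = 1.0290
ABV = (1.0711 − 1.0290)·131.25

5.5296 % ABV


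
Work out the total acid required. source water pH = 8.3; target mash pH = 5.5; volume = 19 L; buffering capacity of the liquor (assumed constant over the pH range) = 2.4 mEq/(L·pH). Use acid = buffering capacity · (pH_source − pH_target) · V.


acid = 2.4 · (8.3 − 5.5) · 19

127.6800 mEq


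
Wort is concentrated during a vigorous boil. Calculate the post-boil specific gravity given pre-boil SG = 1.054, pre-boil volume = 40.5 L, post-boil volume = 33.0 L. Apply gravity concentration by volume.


SG_post = 1 + (SG_pre − 1)·V_pre/V_post
pts_pre = (1.054 − 1)·1000 = 54.0000
pts_post = 54.0000·40.5/33.0 = 66.2727
SG_post = 1 + 66.2727/1000

1.0663


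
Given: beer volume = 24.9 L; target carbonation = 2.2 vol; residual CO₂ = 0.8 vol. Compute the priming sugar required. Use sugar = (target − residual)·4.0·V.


sugar = (2.2 − 0.8)·4.0·24.9

139.4400 g


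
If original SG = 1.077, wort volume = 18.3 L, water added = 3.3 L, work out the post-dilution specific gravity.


SG_new = 1 + (SG_old − 1)·V_old/(V_old + V_water)
pts = (1.077 − 1)·1000·18.3/(18.3 + 3.3) = 65.2361
SG_new = 1 + 65.2361/1000

1.0652


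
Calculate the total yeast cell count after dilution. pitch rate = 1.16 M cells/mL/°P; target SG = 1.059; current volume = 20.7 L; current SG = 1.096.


V_w = V·((SG_c−1)/(SG_t−1)−1);  °P = 259 − 259/SG_t;  cells = rate·(V+V_w)·°P
V_w = 20.7·((1.096−1)/(1.059−1)−1) = 12.9814
V_final = 20.7 + 12.9814 = 33.6814
°P = 259 − 259/1.059 = 14.4297
cells = 1.16·33.6814·14.4297

563.7718 billion cells


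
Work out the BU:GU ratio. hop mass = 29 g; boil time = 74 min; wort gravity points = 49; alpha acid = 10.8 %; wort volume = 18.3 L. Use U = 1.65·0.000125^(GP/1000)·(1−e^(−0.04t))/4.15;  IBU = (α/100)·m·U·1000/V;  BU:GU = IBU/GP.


U = 1.65·0.000125^(49/1000)·(1−e^(−0.04·74))/4.15 = 0.2427
IBU = (10.8/100)·29·0.2427·1000/18.3 = 41.5381
BU:GU = 41.5381/49

0.8477


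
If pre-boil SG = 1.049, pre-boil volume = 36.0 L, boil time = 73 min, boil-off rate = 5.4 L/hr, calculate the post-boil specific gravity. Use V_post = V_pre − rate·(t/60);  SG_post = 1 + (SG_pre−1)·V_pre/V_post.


V_post = 36.0 − 5.4·(73/60) = 29.4300
SG_post = 1 + (1.049 − 1)·36.0/29.4300

1.0599


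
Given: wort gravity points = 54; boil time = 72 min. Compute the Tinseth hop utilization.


U = 1.65·0.000125^(GP/1000) · (1 − e^(−0.04·t))/4.15
bigness = 1.65·0.000125^(54/1000) = 1.0156
boil_factor = (1 − e^(−0.04·72))/4.15 = 0.2274
U = 1.0156 · 0.2274

0.2310


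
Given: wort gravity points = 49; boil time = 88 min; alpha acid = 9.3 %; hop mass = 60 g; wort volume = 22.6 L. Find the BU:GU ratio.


U = 1.65·0.000125^(GP/1000)·(1−e^(−0.04t))/4.15;  IBU = (α/100)·m·U·1000/V;  BU:GU = IBU/GP
U = 1.65·0.000125^(49/1000)·(1−e^(−0.04·88))/4.15 = 0.2484
IBU = (9.3/100)·60·0.2484·1000/22.6 = 61.3283
BU:GU = 61.3283/49

1.2516


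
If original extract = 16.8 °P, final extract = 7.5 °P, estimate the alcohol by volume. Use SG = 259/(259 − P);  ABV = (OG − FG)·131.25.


OG = 259/(259 − 16.8) = 1.0694
FG = 259/(259 − 7.5) = 1.0298
ABV = (1.0694 − 1.0298)·131.25

5.1900 % ABV


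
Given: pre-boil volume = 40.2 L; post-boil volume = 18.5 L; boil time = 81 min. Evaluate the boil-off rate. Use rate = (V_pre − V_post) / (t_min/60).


rate = (40.2 − 18.5) / (81/60)

16.0741 L/hr


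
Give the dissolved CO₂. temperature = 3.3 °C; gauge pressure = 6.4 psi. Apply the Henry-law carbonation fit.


vols = (P + 14.695)·(0.01821 + 0.09011·e^(−0.04·T))
vols = (6.4 + 14.695)·(0.01821 + 0.09011·e^(−0.04·3.3))

2.0500 volumes


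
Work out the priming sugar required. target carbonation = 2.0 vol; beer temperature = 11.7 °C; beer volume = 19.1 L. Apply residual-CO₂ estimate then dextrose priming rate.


residual = 14.695·(0.01821 + 0.09011·e^(−0.04·T));  sugar = (target − residual)·4.0·V
residual = 14.695·(0.01821 + 0.09011·e^(−0.04·11.7)) = 1.0969
sugar = (2.0 − 1.0969)·4.0·19.1

68.9999 g


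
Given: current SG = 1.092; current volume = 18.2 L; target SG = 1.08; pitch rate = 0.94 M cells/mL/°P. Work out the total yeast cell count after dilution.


V_w = V·((SG_c−1)/(SG_t−1)−1);  °P = 259 − 259/SG_t;  cells = rate·(V+V_w)·°P
V_w = 18.2·((1.092−1)/(1.08−1)−1) = 2.7300
V_final = 18.2 + 2.7300 = 20.9300
°P = 259 − 259/1.08 = 19.1852
cells = 0.94·20.9300·19.1852

377.4532 billion cells


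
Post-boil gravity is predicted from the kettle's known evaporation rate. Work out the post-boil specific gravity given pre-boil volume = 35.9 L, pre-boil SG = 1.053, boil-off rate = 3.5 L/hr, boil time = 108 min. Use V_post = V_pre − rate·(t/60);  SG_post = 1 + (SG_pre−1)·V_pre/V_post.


V_post = 35.9 − 3.5·(108/60) = 29.6000
SG_post = 1 + (1.053 − 1)·35.9/29.6000

1.0643


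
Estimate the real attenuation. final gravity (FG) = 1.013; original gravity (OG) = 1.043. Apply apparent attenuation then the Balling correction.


AA = (OG−FG)/(OG−1)·100;  RA = AA·0.8192
AA = (1.043 − 1.013)/(1.043 − 1)·100 = 69.7674
RA = 69.7674·0.8192

57.1535 %


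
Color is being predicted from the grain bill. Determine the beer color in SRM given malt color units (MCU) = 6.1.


SRM = 1.4922 · MCU^0.6859
SRM = 1.4922 · 6.1^0.6859

5.1580 SRM


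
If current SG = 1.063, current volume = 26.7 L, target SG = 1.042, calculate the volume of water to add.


V_water = V·((SG_curr − 1)/(SG_target − 1) − 1)
V_water = 26.7·((1.063 − 1)/(1.042 − 1) − 1)

13.3500 L


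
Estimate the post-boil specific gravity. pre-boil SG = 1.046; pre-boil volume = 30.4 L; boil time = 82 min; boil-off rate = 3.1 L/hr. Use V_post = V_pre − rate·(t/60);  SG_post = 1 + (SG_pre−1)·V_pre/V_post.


V_post = 30.4 − 3.1·(82/60) = 26.1633
SG_post = 1 + (1.046 − 1)·30.4/26.1633

1.0534


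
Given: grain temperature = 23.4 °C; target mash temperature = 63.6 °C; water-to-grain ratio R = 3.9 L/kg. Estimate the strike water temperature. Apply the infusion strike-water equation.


T_strike = (0.41/R)·(T_mash − T_grain) + T_mash
T_strike = (0.41/3.9)·(63.6 − 23.4) + 63.6

67.8262 °C


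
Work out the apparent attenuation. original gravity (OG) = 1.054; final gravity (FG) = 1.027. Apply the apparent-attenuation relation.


AA = (OG − FG)/(OG − 1) · 100
AA = (1.054 − 1.027)/(1.054 − 1) · 100

50.0000 %


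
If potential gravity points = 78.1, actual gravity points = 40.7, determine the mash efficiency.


efficiency = actual / potential × 100
efficiency = 40.7 / 78.1 × 100

52.1127 %


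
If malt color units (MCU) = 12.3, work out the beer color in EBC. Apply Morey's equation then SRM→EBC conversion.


SRM = 1.4922·MCU^0.6859;  EBC = SRM·1.97
SRM = 1.4922·12.3^0.6859 = 8.3444
EBC = 8.3444·1.97

16.4384 EBC


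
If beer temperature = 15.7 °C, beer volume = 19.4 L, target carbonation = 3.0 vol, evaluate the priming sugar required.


residual = 14.695·(0.01821 + 0.09011·e^(−0.04·T));  sugar = (target − residual)·4.0·V
residual = 14.695·(0.01821 + 0.09011·e^(−0.04·15.7)) = 0.9742
sugar = (3.0 − 0.9742)·4.0·19.4

157.1984 g


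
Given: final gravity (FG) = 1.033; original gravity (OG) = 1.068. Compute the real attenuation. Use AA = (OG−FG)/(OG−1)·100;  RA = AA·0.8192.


AA = (1.068 − 1.033)/(1.068 − 1)·100 = 51.4706
RA = 51.4706·0.8192

42.1647 %


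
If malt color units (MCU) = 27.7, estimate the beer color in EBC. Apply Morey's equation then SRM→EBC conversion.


SRM = 1.4922·MCU^0.6859;  EBC = SRM·1.97
SRM = 1.4922·27.7^0.6859 = 14.5621
EBC = 14.5621·1.97

28.6873 EBC


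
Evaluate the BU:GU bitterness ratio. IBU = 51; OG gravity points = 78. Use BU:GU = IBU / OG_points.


BU:GU = 51 / 78

0.6538


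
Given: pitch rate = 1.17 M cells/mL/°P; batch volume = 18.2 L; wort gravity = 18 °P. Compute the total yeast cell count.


cells (billions) = rate · V_L · °P
cells = 1.17 · 18.2 · 18

383.2920 billion cells


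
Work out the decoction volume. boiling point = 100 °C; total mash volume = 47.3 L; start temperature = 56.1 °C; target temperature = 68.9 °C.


V_dec = V_total·(T_target − T_start)/(T_boil − T_start)
V_dec = 47.3·(68.9 − 56.1)/(100 − 56.1)

13.7913 L


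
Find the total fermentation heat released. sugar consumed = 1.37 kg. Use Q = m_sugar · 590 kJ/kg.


Q = 1.37 · 590

808.3000 kJ


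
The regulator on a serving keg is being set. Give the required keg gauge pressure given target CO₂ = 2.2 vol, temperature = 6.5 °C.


psi = vols/(0.01821 + 0.09011·e^(−0.04·T)) − 14.695
psi = 2.2/(0.01821 + 0.09011·e^(−0.04·6.5)) − 14.695

10.3935 psi


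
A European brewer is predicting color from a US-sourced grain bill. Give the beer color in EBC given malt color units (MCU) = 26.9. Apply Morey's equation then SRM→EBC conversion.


SRM = 1.4922·MCU^0.6859;  EBC = SRM·1.97
SRM = 1.4922·26.9^0.6859 = 14.2723
EBC = 14.2723·1.97

28.1164 EBC


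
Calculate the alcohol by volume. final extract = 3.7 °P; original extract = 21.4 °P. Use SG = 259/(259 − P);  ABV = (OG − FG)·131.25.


OG = 259/(259 − 21.4) = 1.0901
FG = 259/(259 − 3.7) = 1.0145
ABV = (1.0901 − 1.0145)·131.25

9.9192 % ABV


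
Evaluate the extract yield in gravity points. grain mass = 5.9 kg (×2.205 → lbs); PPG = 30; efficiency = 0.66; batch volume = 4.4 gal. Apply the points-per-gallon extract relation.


points = lbs × PPG × eff / vol
lbs = 5.9 × 2.205 = 13.0095
points = 13.0095 × 30 × 0.66 / 4.4

58.5428 points


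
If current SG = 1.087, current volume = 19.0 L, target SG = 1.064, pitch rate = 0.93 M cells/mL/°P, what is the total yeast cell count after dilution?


V_w = V·((SG_c−1)/(SG_t−1)−1);  °P = 259 − 259/SG_t;  cells = rate·(V+V_w)·°P
V_w = 19.0·((1.087−1)/(1.064−1)−1) = 6.8281
V_final = 19.0 + 6.8281 = 25.8281
°P = 259 − 259/1.064 = 15.5789
cells = 0.93·25.8281·15.5789

374.2087 billion cells


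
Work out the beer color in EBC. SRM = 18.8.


EBC = SRM · 1.97
EBC = 18.8 · 1.97

37.0360 EBC


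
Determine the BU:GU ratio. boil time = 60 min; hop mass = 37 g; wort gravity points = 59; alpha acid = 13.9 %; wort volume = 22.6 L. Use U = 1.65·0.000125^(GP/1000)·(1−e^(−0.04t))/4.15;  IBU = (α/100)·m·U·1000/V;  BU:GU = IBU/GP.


U = 1.65·0.000125^(59/1000)·(1−e^(−0.04·60))/4.15 = 0.2127
IBU = (13.9/100)·37·0.2127·1000/22.6 = 48.4128
BU:GU = 48.4128/59

0.8206


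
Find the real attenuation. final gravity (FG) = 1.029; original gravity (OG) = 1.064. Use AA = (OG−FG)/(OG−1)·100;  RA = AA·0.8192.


AA = (1.064 − 1.029)/(1.064 − 1)·100 = 54.6875
RA = 54.6875·0.8192

44.8000 %


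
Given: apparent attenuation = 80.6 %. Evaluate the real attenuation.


RA = AA · 0.8192
RA = 80.6 · 0.8192

66.0275 %


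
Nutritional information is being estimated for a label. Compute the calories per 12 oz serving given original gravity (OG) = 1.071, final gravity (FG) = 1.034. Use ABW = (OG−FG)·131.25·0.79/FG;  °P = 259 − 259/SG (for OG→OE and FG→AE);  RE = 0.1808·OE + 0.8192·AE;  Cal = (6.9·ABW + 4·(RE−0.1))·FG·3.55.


ABW = (1.071 − 1.034)·131.25·0.79/1.034 = 3.7103
OE = 259 − 259/1.071 = 17.1699 °P
AE = 259 − 259/1.034 = 8.5164 °P
RE = 0.1808·17.1699 + 0.8192·8.5164 = 10.0810 °P
Cal = (6.9·3.7103 + 4·(10.0810−0.1))·1.034·3.55

240.5225 kcal


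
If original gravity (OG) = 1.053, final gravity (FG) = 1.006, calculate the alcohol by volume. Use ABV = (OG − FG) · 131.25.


ABV = (1.053 − 1.006) · 131.25

6.1687 % ABV


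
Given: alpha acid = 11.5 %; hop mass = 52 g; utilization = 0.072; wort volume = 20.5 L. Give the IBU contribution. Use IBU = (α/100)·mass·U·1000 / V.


IBU = (11.5/100)·52·0.072·1000 / 20.5

21.0029 IBU


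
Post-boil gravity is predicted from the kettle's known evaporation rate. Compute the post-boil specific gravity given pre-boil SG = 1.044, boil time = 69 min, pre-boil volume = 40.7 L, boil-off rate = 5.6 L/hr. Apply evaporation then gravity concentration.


V_post = V_pre − rate·(t/60);  SG_post = 1 + (SG_pre−1)·V_pre/V_post
V_post = 40.7 − 5.6·(69/60) = 34.2600
SG_post = 1 + (1.044 − 1)·40.7/34.2600

1.0523


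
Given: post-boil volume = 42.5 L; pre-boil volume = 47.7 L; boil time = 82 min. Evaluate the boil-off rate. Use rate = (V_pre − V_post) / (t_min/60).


rate = (47.7 − 42.5) / (82/60)

3.8049 L/hr


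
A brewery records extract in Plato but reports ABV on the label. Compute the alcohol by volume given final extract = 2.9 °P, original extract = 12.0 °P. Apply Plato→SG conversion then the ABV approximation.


SG = 259/(259 − P);  ABV = (OG − FG)·131.25
OG = 259/(259 − 12.0) = 1.0486
FG = 259/(259 − 2.9) = 1.0113
ABV = (1.0486 − 1.0113)·131.25

4.8903 % ABV


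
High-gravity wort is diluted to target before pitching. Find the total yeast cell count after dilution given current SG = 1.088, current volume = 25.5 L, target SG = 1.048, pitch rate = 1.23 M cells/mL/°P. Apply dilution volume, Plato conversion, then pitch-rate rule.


V_w = V·((SG_c−1)/(SG_t−1)−1);  °P = 259 − 259/SG_t;  cells = rate·(V+V_w)·°P
V_w = 25.5·((1.088−1)/(1.048−1)−1) = 21.2500
V_final = 25.5 + 21.2500 = 46.7500
°P = 259 − 259/1.048 = 11.8626
cells = 1.23·46.7500·11.8626

682.1289 billion cells


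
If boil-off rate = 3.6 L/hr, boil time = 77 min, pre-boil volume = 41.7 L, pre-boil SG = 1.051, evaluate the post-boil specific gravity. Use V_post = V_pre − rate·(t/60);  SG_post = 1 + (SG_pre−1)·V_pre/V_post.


V_post = 41.7 − 3.6·(77/60) = 37.0800
SG_post = 1 + (1.051 − 1)·41.7/37.0800

1.0574


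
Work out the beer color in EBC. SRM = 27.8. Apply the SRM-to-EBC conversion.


EBC = SRM · 1.97
EBC = 27.8 · 1.97

54.7660 EBC


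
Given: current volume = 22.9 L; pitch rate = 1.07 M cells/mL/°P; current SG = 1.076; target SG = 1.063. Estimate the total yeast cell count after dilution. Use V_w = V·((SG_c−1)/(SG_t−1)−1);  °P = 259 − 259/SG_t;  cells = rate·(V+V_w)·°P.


V_w = 22.9·((1.076−1)/(1.063−1)−1) = 4.7254
V_final = 22.9 + 4.7254 = 27.6254
°P = 259 − 259/1.063 = 15.3500
cells = 1.07·27.6254·15.3500

453.7319 billion cells


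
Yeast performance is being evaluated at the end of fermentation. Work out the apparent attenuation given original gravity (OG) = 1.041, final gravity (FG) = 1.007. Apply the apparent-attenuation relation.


AA = (OG − FG)/(OG − 1) · 100
AA = (1.041 − 1.007)/(1.041 − 1) · 100

82.9268 %


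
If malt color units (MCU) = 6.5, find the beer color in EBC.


SRM = 1.4922·MCU^0.6859;  EBC = SRM·1.97
SRM = 1.4922·6.5^0.6859 = 5.3877
EBC = 5.3877·1.97

10.6138 EBC


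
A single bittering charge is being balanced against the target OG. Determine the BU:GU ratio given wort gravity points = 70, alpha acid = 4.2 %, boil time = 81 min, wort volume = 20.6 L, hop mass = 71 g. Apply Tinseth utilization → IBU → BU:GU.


U = 1.65·0.000125^(GP/1000)·(1−e^(−0.04t))/4.15;  IBU = (α/100)·m·U·1000/V;  BU:GU = IBU/GP
U = 1.65·0.000125^(70/1000)·(1−e^(−0.04·81))/4.15 = 0.2036
IBU = (4.2/100)·71·0.2036·1000/20.6 = 29.4788
BU:GU = 29.4788/70

0.4211


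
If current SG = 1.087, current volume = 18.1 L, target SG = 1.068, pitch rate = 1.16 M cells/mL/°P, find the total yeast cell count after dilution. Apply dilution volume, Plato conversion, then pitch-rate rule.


V_w = V·((SG_c−1)/(SG_t−1)−1);  °P = 259 − 259/SG_t;  cells = rate·(V+V_w)·°P
V_w = 18.1·((1.087−1)/(1.068−1)−1) = 5.0574
V_final = 18.1 + 5.0574 = 23.1574
°P = 259 − 259/1.068 = 16.4906
cells = 1.16·23.1574·16.4906

442.9802 billion cells


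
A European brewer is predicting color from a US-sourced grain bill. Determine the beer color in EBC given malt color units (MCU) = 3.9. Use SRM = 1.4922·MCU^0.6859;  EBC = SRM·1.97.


SRM = 1.4922·3.9^0.6859 = 3.7952
EBC = 3.7952·1.97

7.4766 EBC


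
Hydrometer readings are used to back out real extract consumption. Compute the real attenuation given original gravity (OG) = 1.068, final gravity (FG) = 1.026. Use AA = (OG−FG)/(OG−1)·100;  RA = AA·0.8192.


AA = (1.068 − 1.026)/(1.068 − 1)·100 = 61.7647
RA = 61.7647·0.8192

50.5976 %


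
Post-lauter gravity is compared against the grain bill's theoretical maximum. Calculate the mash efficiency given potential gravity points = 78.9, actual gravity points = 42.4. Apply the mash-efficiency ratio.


efficiency = actual / potential × 100
efficiency = 42.4 / 78.9 × 100

53.7389 %


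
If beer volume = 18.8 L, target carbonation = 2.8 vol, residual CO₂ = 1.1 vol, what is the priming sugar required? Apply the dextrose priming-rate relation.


sugar = (target − residual)·4.0·V
sugar = (2.8 − 1.1)·4.0·18.8

127.8400 g


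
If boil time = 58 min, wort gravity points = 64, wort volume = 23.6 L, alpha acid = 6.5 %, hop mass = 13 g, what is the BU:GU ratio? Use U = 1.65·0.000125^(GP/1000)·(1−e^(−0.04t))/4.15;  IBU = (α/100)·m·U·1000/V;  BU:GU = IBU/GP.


U = 1.65·0.000125^(64/1000)·(1−e^(−0.04·58))/4.15 = 0.2017
IBU = (6.5/100)·13·0.2017·1000/23.6 = 7.2220
BU:GU = 7.2220/64

0.1128


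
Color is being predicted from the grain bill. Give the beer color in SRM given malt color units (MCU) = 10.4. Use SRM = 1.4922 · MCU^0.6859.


SRM = 1.4922 · 10.4^0.6859

7.4372 SRM


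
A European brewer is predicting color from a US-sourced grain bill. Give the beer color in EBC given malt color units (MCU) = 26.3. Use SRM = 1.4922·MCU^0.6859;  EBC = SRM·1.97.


SRM = 1.4922·26.3^0.6859 = 14.0532
EBC = 14.0532·1.97

27.6848 EBC


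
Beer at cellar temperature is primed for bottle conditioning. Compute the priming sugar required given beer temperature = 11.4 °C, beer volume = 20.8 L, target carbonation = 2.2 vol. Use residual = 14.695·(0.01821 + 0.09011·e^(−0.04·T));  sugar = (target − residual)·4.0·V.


residual = 14.695·(0.01821 + 0.09011·e^(−0.04·11.4)) = 1.1069
sugar = (2.2 − 1.1069)·4.0·20.8

90.9483 g


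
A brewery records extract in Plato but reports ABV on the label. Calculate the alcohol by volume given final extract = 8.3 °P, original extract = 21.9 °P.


SG = 259/(259 − P);  ABV = (OG − FG)·131.25
OG = 259/(259 − 21.9) = 1.0924
FG = 259/(259 − 8.3) = 1.0331
ABV = (1.0924 − 1.0331)·131.25

7.7777 % ABV


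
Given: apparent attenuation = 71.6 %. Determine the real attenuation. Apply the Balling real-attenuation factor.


RA = AA · 0.8192
RA = 71.6 · 0.8192

58.6547 %


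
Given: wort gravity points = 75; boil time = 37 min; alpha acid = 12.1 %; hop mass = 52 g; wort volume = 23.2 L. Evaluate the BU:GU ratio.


U = 1.65·0.000125^(GP/1000)·(1−e^(−0.04t))/4.15;  IBU = (α/100)·m·U·1000/V;  BU:GU = IBU/GP
U = 1.65·0.000125^(75/1000)·(1−e^(−0.04·37))/4.15 = 0.1565
IBU = (12.1/100)·52·0.1565·1000/23.2 = 42.4449
BU:GU = 42.4449/75

0.5659


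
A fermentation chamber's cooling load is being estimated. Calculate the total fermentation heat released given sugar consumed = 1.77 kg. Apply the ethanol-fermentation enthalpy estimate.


Q = m_sugar · 590 kJ/kg
Q = 1.77 · 590

1044.3000 kJ


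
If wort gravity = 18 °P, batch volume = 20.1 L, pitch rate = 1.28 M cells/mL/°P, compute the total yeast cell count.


cells (billions) = rate · V_L · °P
cells = 1.28 · 20.1 · 18

463.1040 billion cells


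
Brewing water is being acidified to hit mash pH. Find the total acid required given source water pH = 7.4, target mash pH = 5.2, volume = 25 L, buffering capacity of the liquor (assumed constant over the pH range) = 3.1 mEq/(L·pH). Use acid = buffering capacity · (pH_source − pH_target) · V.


acid = 3.1 · (7.4 − 5.2) · 25

170.5000 mEq


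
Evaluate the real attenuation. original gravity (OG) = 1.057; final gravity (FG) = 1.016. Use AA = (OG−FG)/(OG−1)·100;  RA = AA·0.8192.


AA = (1.057 − 1.016)/(1.057 − 1)·100 = 71.9298
RA = 71.9298·0.8192

58.9249 %


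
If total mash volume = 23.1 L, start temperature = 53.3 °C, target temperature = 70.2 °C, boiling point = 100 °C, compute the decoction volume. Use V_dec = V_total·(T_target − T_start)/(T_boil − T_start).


V_dec = 23.1·(70.2 − 53.3)/(100 − 53.3)

8.3595 L


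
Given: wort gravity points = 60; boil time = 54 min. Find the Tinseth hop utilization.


U = 1.65·0.000125^(GP/1000) · (1 − e^(−0.04·t))/4.15
bigness = 1.65·0.000125^(60/1000) = 0.9623
boil_factor = (1 − e^(−0.04·54))/4.15 = 0.2132
U = 0.9623 · 0.2132

0.2051


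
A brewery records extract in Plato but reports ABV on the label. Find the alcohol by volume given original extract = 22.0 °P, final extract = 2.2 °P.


SG = 259/(259 − P);  ABV = (OG − FG)·131.25
OG = 259/(259 − 22.0) = 1.0928
FG = 259/(259 − 2.2) = 1.0086
ABV = (1.0928 − 1.0086)·131.25

11.0591 % ABV


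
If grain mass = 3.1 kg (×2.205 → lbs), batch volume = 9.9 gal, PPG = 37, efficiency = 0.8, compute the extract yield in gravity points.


points = lbs × PPG × eff / vol
lbs = 3.1 × 2.205 = 6.8355
points = 6.8355 × 37 × 0.8 / 9.9

20.4375 points


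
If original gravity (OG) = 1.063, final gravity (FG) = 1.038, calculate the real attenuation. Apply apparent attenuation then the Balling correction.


AA = (OG−FG)/(OG−1)·100;  RA = AA·0.8192
AA = (1.063 − 1.038)/(1.063 − 1)·100 = 39.6825
RA = 39.6825·0.8192

32.5079 %


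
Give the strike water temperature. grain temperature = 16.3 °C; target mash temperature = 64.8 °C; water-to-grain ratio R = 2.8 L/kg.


T_strike = (0.41/R)·(T_mash − T_grain) + T_mash
T_strike = (0.41/2.8)·(64.8 − 16.3) + 64.8

71.9018 °C


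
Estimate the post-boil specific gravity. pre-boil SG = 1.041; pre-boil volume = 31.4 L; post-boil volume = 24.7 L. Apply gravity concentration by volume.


SG_post = 1 + (SG_pre − 1)·V_pre/V_post
pts_pre = (1.041 − 1)·1000 = 41.0000
pts_post = 41.0000·31.4/24.7 = 52.1215
SG_post = 1 + 52.1215/1000

1.0521


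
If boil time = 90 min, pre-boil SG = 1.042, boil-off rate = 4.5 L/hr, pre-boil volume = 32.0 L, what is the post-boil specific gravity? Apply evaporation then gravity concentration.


V_post = V_pre − rate·(t/60);  SG_post = 1 + (SG_pre−1)·V_pre/V_post
V_post = 32.0 − 4.5·(90/60) = 25.2500
SG_post = 1 + (1.042 − 1)·32.0/25.2500

1.0532


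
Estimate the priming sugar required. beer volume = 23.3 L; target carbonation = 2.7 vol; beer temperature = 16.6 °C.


residual = 14.695·(0.01821 + 0.09011·e^(−0.04·T));  sugar = (target − residual)·4.0·V
residual = 14.695·(0.01821 + 0.09011·e^(−0.04·16.6)) = 0.9493
sugar = (2.7 − 0.9493)·4.0·23.3

163.1689 g


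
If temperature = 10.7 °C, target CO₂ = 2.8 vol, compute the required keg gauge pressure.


psi = vols/(0.01821 + 0.09011·e^(−0.04·T)) − 14.695
psi = 2.8/(0.01821 + 0.09011·e^(−0.04·10.7)) − 14.695

21.6948 psi


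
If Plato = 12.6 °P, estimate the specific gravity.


SG = 259/(259 − P)
SG = 259/(259 − 12.6)

1.0511


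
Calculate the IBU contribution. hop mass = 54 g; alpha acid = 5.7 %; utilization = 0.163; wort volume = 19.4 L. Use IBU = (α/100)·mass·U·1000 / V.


IBU = (5.7/100)·54·0.163·1000 / 19.4

25.8615 IBU


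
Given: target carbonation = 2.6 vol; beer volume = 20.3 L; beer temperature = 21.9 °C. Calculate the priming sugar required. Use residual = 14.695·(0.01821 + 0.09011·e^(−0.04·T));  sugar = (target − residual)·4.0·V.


residual = 14.695·(0.01821 + 0.09011·e^(−0.04·21.9)) = 0.8190
sugar = (2.6 − 0.8190)·4.0·20.3

144.6140 g


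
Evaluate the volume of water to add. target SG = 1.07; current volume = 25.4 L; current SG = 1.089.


V_water = V·((SG_curr − 1)/(SG_target − 1) − 1)
V_water = 25.4·((1.089 − 1)/(1.07 − 1) − 1)

6.8943 L


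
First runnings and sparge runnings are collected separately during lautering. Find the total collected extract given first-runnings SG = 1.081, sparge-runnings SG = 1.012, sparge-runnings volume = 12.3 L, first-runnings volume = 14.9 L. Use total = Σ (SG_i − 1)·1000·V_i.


first = (1.081 − 1)·1000·14.9 = 1206.9000
sparge = (1.012 − 1)·1000·12.3 = 147.6000
total = 1206.9000 + 147.6000

1354.5000 gravity·L


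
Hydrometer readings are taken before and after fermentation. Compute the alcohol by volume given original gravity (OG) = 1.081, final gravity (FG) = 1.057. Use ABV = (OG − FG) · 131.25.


ABV = (1.081 − 1.057) · 131.25

3.1500 % ABV


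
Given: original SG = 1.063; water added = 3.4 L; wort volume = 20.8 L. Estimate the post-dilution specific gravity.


SG_new = 1 + (SG_old − 1)·V_old/(V_old + V_water)
pts = (1.063 − 1)·1000·20.8/(20.8 + 3.4) = 54.1488
SG_new = 1 + 54.1488/1000

1.0541


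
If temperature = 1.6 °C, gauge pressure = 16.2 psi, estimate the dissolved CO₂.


vols = (P + 14.695)·(0.01821 + 0.09011·e^(−0.04·T))
vols = (16.2 + 14.695)·(0.01821 + 0.09011·e^(−0.04·1.6))

3.1740 volumes


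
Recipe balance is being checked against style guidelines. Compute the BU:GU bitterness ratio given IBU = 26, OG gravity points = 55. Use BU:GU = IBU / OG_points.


BU:GU = 26 / 55

0.4727


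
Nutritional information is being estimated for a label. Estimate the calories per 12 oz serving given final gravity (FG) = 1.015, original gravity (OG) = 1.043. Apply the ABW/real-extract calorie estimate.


ABW = (OG−FG)·131.25·0.79/FG;  °P = 259 − 259/SG (for OG→OE and FG→AE);  RE = 0.1808·OE + 0.8192·AE;  Cal = (6.9·ABW + 4·(RE−0.1))·FG·3.55
ABW = (1.043 − 1.015)·131.25·0.79/1.015 = 2.8603
OE = 259 − 259/1.043 = 10.6779 °P
AE = 259 − 259/1.015 = 3.8276 °P
RE = 0.1808·10.6779 + 0.8192·3.8276 = 5.0661 °P
Cal = (6.9·2.8603 + 4·(5.0661−0.1))·1.015·3.55

142.6917 kcal


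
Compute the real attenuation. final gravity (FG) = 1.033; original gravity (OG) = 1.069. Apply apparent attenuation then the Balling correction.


AA = (OG−FG)/(OG−1)·100;  RA = AA·0.8192
AA = (1.069 − 1.033)/(1.069 − 1)·100 = 52.1739
RA = 52.1739·0.8192

42.7409 %


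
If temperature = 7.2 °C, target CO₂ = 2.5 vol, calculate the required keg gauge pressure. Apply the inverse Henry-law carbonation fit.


psi = vols/(0.01821 + 0.09011·e^(−0.04·T)) − 14.695
psi = 2.5/(0.01821 + 0.09011·e^(−0.04·7.2)) − 14.695

14.4524 psi


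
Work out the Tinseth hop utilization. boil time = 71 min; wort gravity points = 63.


U = 1.65·0.000125^(GP/1000) · (1 − e^(−0.04·t))/4.15
bigness = 1.65·0.000125^(63/1000) = 0.9367
boil_factor = (1 − e^(−0.04·71))/4.15 = 0.2269
U = 0.9367 · 0.2269

0.2125


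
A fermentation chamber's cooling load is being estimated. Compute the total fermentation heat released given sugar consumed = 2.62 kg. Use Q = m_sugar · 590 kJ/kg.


Q = 2.62 · 590

1545.8000 kJ


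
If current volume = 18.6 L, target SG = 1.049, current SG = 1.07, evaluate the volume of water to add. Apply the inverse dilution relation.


V_water = V·((SG_curr − 1)/(SG_target − 1) − 1)
V_water = 18.6·((1.07 − 1)/(1.049 − 1) − 1)

7.9714 L


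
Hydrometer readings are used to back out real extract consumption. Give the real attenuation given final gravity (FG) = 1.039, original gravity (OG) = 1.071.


AA = (OG−FG)/(OG−1)·100;  RA = AA·0.8192
AA = (1.071 − 1.039)/(1.071 − 1)·100 = 45.0704
RA = 45.0704·0.8192

36.9217 %


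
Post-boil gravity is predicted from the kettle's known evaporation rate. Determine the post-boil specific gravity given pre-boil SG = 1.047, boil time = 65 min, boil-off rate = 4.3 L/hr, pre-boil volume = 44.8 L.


V_post = V_pre − rate·(t/60);  SG_post = 1 + (SG_pre−1)·V_pre/V_post
V_post = 44.8 − 4.3·(65/60) = 40.1417
SG_post = 1 + (1.047 − 1)·44.8/40.1417

1.0525


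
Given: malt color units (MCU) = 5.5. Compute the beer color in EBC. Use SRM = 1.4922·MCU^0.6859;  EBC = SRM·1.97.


SRM = 1.4922·5.5^0.6859 = 4.8044
EBC = 4.8044·1.97

9.4647 EBC


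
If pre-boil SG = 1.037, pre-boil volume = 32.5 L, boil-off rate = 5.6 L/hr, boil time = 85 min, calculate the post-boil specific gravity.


V_post = V_pre − rate·(t/60);  SG_post = 1 + (SG_pre−1)·V_pre/V_post
V_post = 32.5 − 5.6·(85/60) = 24.5667
SG_post = 1 + (1.037 − 1)·32.5/24.5667

1.0489


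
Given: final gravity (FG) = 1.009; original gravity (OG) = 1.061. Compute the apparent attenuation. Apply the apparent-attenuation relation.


AA = (OG − FG)/(OG − 1) · 100
AA = (1.061 − 1.009)/(1.061 − 1) · 100

85.2459 %


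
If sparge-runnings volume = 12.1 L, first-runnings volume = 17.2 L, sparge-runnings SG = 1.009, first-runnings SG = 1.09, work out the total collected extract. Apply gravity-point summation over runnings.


total = Σ (SG_i − 1)·1000·V_i
first = (1.09 − 1)·1000·17.2 = 1548.0000
sparge = (1.009 − 1)·1000·12.1 = 108.9000
total = 1548.0000 + 108.9000

1656.9000 gravity·L


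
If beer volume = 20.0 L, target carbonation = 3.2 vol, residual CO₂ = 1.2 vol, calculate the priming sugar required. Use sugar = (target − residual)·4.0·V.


sugar = (3.2 − 1.2)·4.0·20.0

160.0000 g


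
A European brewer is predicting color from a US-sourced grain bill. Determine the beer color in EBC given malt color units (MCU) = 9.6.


SRM = 1.4922·MCU^0.6859;  EBC = SRM·1.97
SRM = 1.4922·9.6^0.6859 = 7.0399
EBC = 7.0399·1.97

13.8686 EBC


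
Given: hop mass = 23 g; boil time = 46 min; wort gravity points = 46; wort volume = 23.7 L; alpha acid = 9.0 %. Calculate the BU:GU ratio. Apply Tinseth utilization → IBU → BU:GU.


U = 1.65·0.000125^(GP/1000)·(1−e^(−0.04t))/4.15;  IBU = (α/100)·m·U·1000/V;  BU:GU = IBU/GP
U = 1.65·0.000125^(46/1000)·(1−e^(−0.04·46))/4.15 = 0.2212
IBU = (9.0/100)·23·0.2212·1000/23.7 = 19.3199
BU:GU = 19.3199/46

0.4200


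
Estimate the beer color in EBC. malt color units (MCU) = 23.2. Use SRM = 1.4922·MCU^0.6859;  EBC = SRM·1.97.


SRM = 1.4922·23.2^0.6859 = 12.8948
EBC = 12.8948·1.97

25.4028 EBC


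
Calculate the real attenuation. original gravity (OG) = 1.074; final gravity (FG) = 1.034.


AA = (OG−FG)/(OG−1)·100;  RA = AA·0.8192
AA = (1.074 − 1.034)/(1.074 − 1)·100 = 54.0541
RA = 54.0541·0.8192

44.2811 %


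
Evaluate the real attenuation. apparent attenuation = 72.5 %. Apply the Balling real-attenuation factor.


RA = AA · 0.8192
RA = 72.5 · 0.8192

59.3920 %


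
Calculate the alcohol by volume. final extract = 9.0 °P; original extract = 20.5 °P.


SG = 259/(259 − P);  ABV = (OG − FG)·131.25
OG = 259/(259 − 20.5) = 1.0860
FG = 259/(259 − 9.0) = 1.0360
ABV = (1.0860 − 1.0360)·131.25

6.5564 % ABV


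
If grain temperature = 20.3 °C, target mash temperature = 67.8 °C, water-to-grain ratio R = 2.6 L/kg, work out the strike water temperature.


T_strike = (0.41/R)·(T_mash − T_grain) + T_mash
T_strike = (0.41/2.6)·(67.8 − 20.3) + 67.8

75.2904 °C


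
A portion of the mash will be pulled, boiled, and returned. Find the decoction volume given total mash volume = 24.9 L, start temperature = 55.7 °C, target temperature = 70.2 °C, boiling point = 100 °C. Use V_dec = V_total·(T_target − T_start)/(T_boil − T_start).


V_dec = 24.9·(70.2 − 55.7)/(100 − 55.7)

8.1501 L


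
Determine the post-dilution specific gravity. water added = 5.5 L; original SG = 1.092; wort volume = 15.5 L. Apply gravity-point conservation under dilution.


SG_new = 1 + (SG_old − 1)·V_old/(V_old + V_water)
pts = (1.092 − 1)·1000·15.5/(15.5 + 5.5) = 67.9048
SG_new = 1 + 67.9048/1000

1.0679


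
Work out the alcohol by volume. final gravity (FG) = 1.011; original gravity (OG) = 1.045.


ABV = (OG − FG) · 131.25
ABV = (1.045 − 1.011) · 131.25

4.4625 % ABV


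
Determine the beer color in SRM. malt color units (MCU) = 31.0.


SRM = 1.4922 · MCU^0.6859
SRM = 1.4922 · 31.0^0.6859

15.7308 SRM


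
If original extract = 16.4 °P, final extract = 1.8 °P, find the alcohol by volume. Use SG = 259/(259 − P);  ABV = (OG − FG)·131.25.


OG = 259/(259 − 16.4) = 1.0676
FG = 259/(259 − 1.8) = 1.0070
ABV = (1.0676 − 1.0070)·131.25

7.9541 % ABV


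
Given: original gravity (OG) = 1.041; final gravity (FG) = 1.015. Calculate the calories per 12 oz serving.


ABW = (OG−FG)·131.25·0.79/FG;  °P = 259 − 259/SG (for OG→OE and FG→AE);  RE = 0.1808·OE + 0.8192·AE;  Cal = (6.9·ABW + 4·(RE−0.1))·FG·3.55
ABW = (1.041 − 1.015)·131.25·0.79/1.015 = 2.6560
OE = 259 − 259/1.041 = 10.2008 °P
AE = 259 − 259/1.015 = 3.8276 °P
RE = 0.1808·10.2008 + 0.8192·3.8276 = 4.9799 °P
Cal = (6.9·2.6560 + 4·(4.9799−0.1))·1.015·3.55

136.3688 kcal


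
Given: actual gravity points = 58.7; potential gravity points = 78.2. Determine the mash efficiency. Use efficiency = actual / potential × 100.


efficiency = 58.7 / 78.2 × 100

75.0639 %


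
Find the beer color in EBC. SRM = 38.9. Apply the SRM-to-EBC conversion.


EBC = SRM · 1.97
EBC = 38.9 · 1.97

76.6330 EBC


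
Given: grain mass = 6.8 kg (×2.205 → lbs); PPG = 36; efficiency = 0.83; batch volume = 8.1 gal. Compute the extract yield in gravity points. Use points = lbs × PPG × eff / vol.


lbs = 6.8 × 2.205 = 14.9940
points = 14.9940 × 36 × 0.83 / 8.1

55.3112 points


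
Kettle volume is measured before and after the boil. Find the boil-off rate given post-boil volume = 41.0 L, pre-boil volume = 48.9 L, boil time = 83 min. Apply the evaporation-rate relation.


rate = (V_pre − V_post) / (t_min/60)
rate = (48.9 − 41.0) / (83/60)

5.7108 L/hr


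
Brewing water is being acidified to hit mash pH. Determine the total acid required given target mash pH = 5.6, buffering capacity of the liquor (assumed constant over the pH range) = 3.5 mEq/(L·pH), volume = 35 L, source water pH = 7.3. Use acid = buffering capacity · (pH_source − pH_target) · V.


acid = 3.5 · (7.3 − 5.6) · 35

208.2500 mEq


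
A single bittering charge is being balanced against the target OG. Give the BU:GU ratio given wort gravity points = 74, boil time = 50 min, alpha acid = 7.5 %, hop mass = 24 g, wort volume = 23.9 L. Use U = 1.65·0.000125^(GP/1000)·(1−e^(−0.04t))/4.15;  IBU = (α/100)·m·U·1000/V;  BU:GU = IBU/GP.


U = 1.65·0.000125^(74/1000)·(1−e^(−0.04·50))/4.15 = 0.1768
IBU = (7.5/100)·24·0.1768·1000/23.9 = 13.3146
BU:GU = 13.3146/74

0.1799
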